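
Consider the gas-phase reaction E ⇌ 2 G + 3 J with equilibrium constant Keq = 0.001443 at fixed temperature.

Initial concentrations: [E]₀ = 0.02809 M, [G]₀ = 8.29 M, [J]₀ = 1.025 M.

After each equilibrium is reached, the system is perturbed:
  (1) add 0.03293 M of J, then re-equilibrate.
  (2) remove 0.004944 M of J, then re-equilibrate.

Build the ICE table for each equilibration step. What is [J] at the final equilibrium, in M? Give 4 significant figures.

Q₀ = 2635 vs Keq = 0.001443 ⇒ Q>K, reverse
Step 1:
                    E           G           J
  Initial     0.02809        8.29       1.025
  Change       0.3347     -0.6695      -1.004
  Equil        0.3628       7.621     0.02081
  solve Keq expr → x = -0.3347; check Q = 0.001443
Then add 0.03293 M of J.
Step 2:
                    E           G           J
  Initial      0.3628       7.621     0.05374
  Change      0.01089    -0.02179    -0.03268
  Equil        0.3737       7.599     0.02106
  solve Keq expr → x = -0.01089; check Q = 0.001443
Then remove 0.004944 M of J.
Step 3:
                    E           G           J
  Initial      0.3737       7.599     0.01612
  Change    -0.001636    0.003271    0.004907
  Equil        0.3721       7.602     0.02102
  solve Keq expr → x = 0.001636; check Q = 0.001443

[J]_eq = 0.02102 M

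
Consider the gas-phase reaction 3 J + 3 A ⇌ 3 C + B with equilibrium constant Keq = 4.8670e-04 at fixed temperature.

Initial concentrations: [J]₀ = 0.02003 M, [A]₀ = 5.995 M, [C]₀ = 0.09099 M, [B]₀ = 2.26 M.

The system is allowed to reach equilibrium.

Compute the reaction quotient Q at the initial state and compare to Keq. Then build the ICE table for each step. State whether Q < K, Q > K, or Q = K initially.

Q₀ = 0.9833; Q > K (proceeds reverse)

Q₀ = 0.9833 vs Keq = 4.8670e-04 ⇒ Q>K, reverse
Step 1:
                  J         A         C         B
  init      0.02003     5.995   0.09099      2.26
  Δ         0.06136   0.06136  -0.06136  -0.02045
  eq        0.08139     6.056   0.02963      2.24
  solve Keq expr → x = -0.02045; check Q = 4.8670e-04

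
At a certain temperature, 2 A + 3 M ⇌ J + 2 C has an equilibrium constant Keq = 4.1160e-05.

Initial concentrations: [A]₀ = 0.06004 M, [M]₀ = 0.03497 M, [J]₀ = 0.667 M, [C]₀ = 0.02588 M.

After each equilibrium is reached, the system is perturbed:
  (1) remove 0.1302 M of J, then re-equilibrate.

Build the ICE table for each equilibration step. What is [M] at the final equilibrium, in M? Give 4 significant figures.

Q₀ = 2898 vs Keq = 4.1160e-05 ⇒ Q>K, reverse
Step 1:
                   A          M          J          C
  I          0.06004    0.03497      0.667    0.02588
  C          0.02587     0.0388   -0.01293   -0.02587
  E          0.08591    0.07377     0.6541 1.3654e-05
  solve Keq expr → x = -0.01293; check Q = 4.1160e-05
Then remove 0.1302 M of J.
Step 2:
                   A          M          J          C
  I          0.08591    0.07377     0.5239 1.3654e-05
  C       -1.6017e-06 -2.4025e-06 8.0084e-07 1.6017e-06
  E           0.0859    0.07377     0.5239 1.5256e-05
  solve Keq expr → x = 8.0084e-07; check Q = 4.1160e-05

[M]_eq = 0.07377 M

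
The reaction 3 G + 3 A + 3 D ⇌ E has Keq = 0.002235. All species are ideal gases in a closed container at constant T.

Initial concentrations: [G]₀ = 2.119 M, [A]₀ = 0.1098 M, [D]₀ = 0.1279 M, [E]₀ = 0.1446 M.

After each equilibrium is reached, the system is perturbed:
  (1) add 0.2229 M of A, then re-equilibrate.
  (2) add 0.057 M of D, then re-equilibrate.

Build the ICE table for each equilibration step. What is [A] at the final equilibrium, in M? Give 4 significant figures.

Q₀ = 5487 vs Keq = 0.002235 ⇒ Q>K, reverse
Step 1:
                   G          A          D          E
  init         2.119     0.1098     0.1279     0.1446
  Δ           0.4307     0.4307     0.4307    -0.1436
  eq            2.55     0.5405     0.5586    0.00102
  solve Keq expr → x = -0.1436; check Q = 0.002235
Then add 0.2229 M of A.
Step 2:
                   G          A          D          E
  init          2.55     0.7634     0.5586    0.00102
  Δ        -0.005111  -0.005111  -0.005111   0.001704
  eq           2.545     0.7583     0.5535   0.002724
  solve Keq expr → x = 0.001704; check Q = 0.002235
Then add 0.057 M of D.
Step 3:
                   G          A          D          E
  init         2.545     0.7583     0.6105   0.002724
  Δ        -0.002519  -0.002519  -0.002519 8.3953e-04
  eq           2.542     0.7558      0.608   0.003563
  solve Keq expr → x = 8.3953e-04; check Q = 0.002235

[A]_eq = 0.7558 M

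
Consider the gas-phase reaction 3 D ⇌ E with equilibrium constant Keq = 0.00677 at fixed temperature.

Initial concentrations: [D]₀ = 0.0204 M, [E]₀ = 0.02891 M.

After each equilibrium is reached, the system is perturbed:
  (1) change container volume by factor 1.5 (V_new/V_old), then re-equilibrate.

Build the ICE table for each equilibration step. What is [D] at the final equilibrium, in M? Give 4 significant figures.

[D]_eq = 0.07141 M

Q₀ = 3405 vs Keq = 0.00677 ⇒ Q>K, reverse
Step 1:
                  D         E
  I          0.0204   0.02891
  C         0.08671   -0.0289
  E          0.1071 8.3180e-06
  solve Keq expr → x = -0.0289; check Q = 0.00677
Then change container volume by factor 1.5 (V_new/V_old).
Step 2:
                  D         E
  I          0.0714 5.5453e-06
  C       9.2393e-06 -3.0798e-06
  E         0.07141 2.4655e-06
  solve Keq expr → x = -3.0798e-06; check Q = 0.00677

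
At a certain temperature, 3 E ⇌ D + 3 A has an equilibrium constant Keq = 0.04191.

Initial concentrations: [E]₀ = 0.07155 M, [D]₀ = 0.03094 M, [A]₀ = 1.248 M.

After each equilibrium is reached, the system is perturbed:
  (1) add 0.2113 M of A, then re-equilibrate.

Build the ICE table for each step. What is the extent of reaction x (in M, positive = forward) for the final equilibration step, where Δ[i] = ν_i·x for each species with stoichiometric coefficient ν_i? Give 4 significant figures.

Q₀ = 164.2 vs Keq = 0.04191 ⇒ Q>K, reverse
Step 1:
                    E           D           A
  I           0.07155     0.03094       1.248
  C           0.09246    -0.03082    -0.09246
  E             0.164  1.1983e-04       1.156
  solve Keq expr → x = -0.03082; check Q = 0.04191
Then add 0.2113 M of A.
Step 2:
                    E           D           A
  I             0.164  1.1983e-04       1.367
  C        1.4165e-04 -4.7216e-05 -1.4165e-04
  E            0.1642  7.2617e-05       1.367
  solve Keq expr → x = -4.7216e-05; check Q = 0.04191

x = -4.7216e-05 M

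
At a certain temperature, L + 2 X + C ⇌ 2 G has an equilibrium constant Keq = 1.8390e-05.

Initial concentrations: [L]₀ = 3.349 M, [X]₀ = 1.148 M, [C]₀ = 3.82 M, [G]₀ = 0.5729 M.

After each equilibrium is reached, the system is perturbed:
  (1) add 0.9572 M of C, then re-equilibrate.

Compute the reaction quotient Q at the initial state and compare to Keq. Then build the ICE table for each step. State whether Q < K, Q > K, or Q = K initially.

Q₀ = 0.01947; Q > K (proceeds reverse)

Q₀ = 0.01947 vs Keq = 1.8390e-05 ⇒ Q>K, reverse
Step 1:
                   L          X          C          G
  I            3.349      1.148       3.82     0.5729
  C           0.2725      0.545     0.2725     -0.545
  E            3.621      1.693      4.092    0.02795
  solve Keq expr → x = -0.2725; check Q = 1.8390e-05
Then add 0.9572 M of C.
Step 2:
                   L          X          C          G
  I            3.621      1.693       5.05    0.02795
  C        -0.001515   -0.00303  -0.001515    0.00303
  E             3.62       1.69      5.048    0.03098
  solve Keq expr → x = 0.001515; check Q = 1.8390e-05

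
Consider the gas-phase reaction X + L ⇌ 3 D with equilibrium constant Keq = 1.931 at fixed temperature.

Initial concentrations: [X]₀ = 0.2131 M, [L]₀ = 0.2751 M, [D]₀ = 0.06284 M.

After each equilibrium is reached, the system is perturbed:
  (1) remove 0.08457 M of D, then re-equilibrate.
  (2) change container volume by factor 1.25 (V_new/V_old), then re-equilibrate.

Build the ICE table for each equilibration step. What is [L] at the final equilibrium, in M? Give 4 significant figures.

Q₀ = 0.004233 vs Keq = 1.931 ⇒ Q<K, forward
Step 1:
                   X          L          D
  I           0.2131     0.2751    0.06284
  C         -0.09439   -0.09439     0.2832
  E           0.1187     0.1807      0.346
  solve Keq expr → x = 0.09439; check Q = 1.931
Then remove 0.08457 M of D.
Step 2:
                   X          L          D
  I           0.1187     0.1807     0.2614
  C         -0.01818   -0.01818    0.05455
  E           0.1005     0.1625      0.316
  solve Keq expr → x = 0.01818; check Q = 1.931
Then change container volume by factor 1.25 (V_new/V_old).
Step 3:
                   X          L          D
  I          0.08042       0.13     0.2528
  C        -0.004032  -0.004032     0.0121
  E          0.07639      0.126     0.2649
  solve Keq expr → x = 0.004032; check Q = 1.931

[L]_eq = 0.126 M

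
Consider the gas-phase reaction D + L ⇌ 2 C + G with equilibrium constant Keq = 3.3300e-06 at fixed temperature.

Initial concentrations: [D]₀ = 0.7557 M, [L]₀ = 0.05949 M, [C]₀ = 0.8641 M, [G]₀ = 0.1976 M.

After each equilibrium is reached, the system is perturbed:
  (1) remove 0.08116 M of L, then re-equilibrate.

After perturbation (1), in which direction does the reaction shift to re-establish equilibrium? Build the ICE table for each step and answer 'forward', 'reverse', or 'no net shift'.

Q₀ = 3.282 vs Keq = 3.3300e-06 ⇒ Q>K, reverse
Step 1:
                    D           L           C           G
  init         0.7557     0.05949      0.8641      0.1976
  Δ            0.1976      0.1976     -0.3952     -0.1976
  eq           0.9533      0.2571      0.4689  3.7117e-06
  solve Keq expr → x = -0.1976; check Q = 3.3300e-06
Then remove 0.08116 M of L.
Step 2:
                    D           L           C           G
  init         0.9533      0.1759      0.4689  3.7117e-06
  Δ        1.1717e-06  1.1717e-06 -2.3434e-06 -1.1717e-06
  eq           0.9533      0.1759      0.4689  2.5400e-06
  solve Keq expr → x = -1.1717e-06; check Q = 3.3300e-06

Direction: reverse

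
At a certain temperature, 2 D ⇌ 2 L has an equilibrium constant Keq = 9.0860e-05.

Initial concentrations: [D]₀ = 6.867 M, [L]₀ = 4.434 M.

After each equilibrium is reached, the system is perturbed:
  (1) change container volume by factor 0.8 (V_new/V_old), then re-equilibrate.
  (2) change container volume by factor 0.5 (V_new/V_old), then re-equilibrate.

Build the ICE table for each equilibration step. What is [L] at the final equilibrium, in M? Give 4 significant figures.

Q₀ = 0.4169 vs Keq = 9.0860e-05 ⇒ Q>K, reverse
Step 1:
                    D           L
  Initial       6.867       4.434
  Change        4.327      -4.327
  Equil         11.19      0.1067
  solve Keq expr → x = -2.164; check Q = 9.0860e-05
Then change container volume by factor 0.8 (V_new/V_old).
Step 2:
                    D           L
  Initial       13.99      0.1334
  Change            0           0
  Equil         13.99      0.1334
  solve Keq expr → x = 0; check Q = 9.0860e-05
Then change container volume by factor 0.5 (V_new/V_old).
Step 3:
                    D           L
  Initial       27.99      0.2668
  Change            0           0
  Equil         27.99      0.2668
  solve Keq expr → x = 0; check Q = 9.0860e-05

[L]_eq = 0.2668 M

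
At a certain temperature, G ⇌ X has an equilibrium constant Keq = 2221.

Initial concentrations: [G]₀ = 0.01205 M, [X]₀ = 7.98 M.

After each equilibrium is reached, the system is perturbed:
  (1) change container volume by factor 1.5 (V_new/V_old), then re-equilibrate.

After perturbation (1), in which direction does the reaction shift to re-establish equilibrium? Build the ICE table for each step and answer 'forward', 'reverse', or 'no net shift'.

Direction: no net shift

Q₀ = 662.2 vs Keq = 2221 ⇒ Q<K, forward
Step 1:
                   G          X
  I          0.01205       7.98
  C        -0.008453   0.008453
  E         0.003597      7.988
  solve Keq expr → x = 0.008453; check Q = 2221
Then change container volume by factor 1.5 (V_new/V_old).
Step 2:
                   G          X
  I         0.002398      5.326
  C                0          0
  E         0.002398      5.326
  solve Keq expr → x = 0; check Q = 2221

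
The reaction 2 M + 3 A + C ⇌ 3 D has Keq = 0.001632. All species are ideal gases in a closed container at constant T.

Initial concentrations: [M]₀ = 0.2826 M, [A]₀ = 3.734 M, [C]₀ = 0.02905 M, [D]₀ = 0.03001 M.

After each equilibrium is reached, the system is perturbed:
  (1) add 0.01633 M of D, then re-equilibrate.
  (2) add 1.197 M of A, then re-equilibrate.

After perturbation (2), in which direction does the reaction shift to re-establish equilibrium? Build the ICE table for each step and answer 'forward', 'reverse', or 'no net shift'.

Direction: forward

Q₀ = 2.2376e-04 vs Keq = 0.001632 ⇒ Q<K, forward
Step 1:
                   M          A          C          D
  Initial     0.2826      3.734    0.02905    0.03001
  Change    -0.01401   -0.02102  -0.007005    0.02102
  Equil       0.2686      3.713    0.02204    0.05103
  solve Keq expr → x = 0.007005; check Q = 0.001632
Then add 0.01633 M of D.
Step 2:
                   M          A          C          D
  Initial     0.2686      3.713    0.02204    0.06736
  Change    0.008085    0.01213   0.004042   -0.01213
  Equil       0.2767      3.725    0.02609    0.05523
  solve Keq expr → x = -0.004042; check Q = 0.001632
Then add 1.197 M of A.
Step 3:
                   M          A          C          D
  Initial     0.2767      4.922    0.02609    0.05523
  Change   -0.008139   -0.01221   -0.00407    0.01221
  Equil       0.2685       4.91    0.02202    0.06744
  solve Keq expr → x = 0.00407; check Q = 0.001632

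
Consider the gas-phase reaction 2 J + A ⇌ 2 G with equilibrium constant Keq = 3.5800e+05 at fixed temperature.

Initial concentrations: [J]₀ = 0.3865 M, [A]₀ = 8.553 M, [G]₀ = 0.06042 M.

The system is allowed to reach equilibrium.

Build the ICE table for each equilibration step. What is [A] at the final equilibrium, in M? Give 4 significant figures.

[A]_eq = 8.36 M

Q₀ = 0.002857 vs Keq = 3.5800e+05 ⇒ Q<K, forward
Step 1:
                  J         A         G
  I          0.3865     8.553   0.06042
  C         -0.3862   -0.1931    0.3862
  E       2.5819e-04      8.36    0.4467
  solve Keq expr → x = 0.1931; check Q = 3.5800e+05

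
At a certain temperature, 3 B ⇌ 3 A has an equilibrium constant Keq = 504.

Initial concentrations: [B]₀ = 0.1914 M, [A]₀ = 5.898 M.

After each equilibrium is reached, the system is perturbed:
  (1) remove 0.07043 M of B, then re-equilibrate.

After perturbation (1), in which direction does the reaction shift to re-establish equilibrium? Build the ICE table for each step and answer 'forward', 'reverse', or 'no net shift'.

Q₀ = 2.9261e+04 vs Keq = 504 ⇒ Q>K, reverse
Step 1:
                  B         A
  init       0.1914     5.898
  Δ          0.4884   -0.4884
  eq         0.6798      5.41
  solve Keq expr → x = -0.1628; check Q = 504
Then remove 0.07043 M of B.
Step 2:
                  B         A
  init       0.6093      5.41
  Δ         0.06257  -0.06257
  eq         0.6719     5.347
  solve Keq expr → x = -0.02086; check Q = 504

Direction: reverse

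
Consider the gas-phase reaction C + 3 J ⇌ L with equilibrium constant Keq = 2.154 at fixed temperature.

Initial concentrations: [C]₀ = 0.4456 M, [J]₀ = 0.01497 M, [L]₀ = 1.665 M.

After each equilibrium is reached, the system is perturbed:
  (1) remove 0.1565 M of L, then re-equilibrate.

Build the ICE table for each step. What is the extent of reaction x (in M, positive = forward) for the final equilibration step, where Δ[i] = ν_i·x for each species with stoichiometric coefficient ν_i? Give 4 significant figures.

x = 0.01032 M

Q₀ = 1.1138e+06 vs Keq = 2.154 ⇒ Q>K, reverse
Step 1:
                    C           J           L
  init         0.4456     0.01497       1.665
  Δ            0.3088      0.9265     -0.3088
  eq           0.7544      0.9415       1.356
  solve Keq expr → x = -0.3088; check Q = 2.154
Then remove 0.1565 M of L.
Step 2:
                    C           J           L
  init         0.7544      0.9415         1.2
  Δ          -0.01032    -0.03095     0.01032
  eq           0.7441      0.9105        1.21
  solve Keq expr → x = 0.01032; check Q = 2.154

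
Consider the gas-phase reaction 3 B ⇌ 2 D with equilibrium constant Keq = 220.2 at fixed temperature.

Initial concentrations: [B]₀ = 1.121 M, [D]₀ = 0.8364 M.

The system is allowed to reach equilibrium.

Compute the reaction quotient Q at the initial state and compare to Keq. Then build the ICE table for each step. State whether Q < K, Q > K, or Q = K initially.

Q₀ = 0.4966 vs Keq = 220.2 ⇒ Q<K, forward
Step 1:
                   B          D
  Initial      1.121     0.8364
  Change     -0.9096     0.6064
  Equil       0.2114      1.443
  solve Keq expr → x = 0.3032; check Q = 220.2

Q₀ = 0.4966; Q < K (proceeds forward)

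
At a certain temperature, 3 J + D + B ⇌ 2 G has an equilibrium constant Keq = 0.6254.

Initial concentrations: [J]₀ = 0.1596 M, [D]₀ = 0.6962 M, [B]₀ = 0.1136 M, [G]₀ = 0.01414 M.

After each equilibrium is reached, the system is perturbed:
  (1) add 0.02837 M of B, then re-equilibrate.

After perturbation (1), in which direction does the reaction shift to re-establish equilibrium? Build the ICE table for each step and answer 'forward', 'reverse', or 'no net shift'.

Direction: forward

Q₀ = 0.6219 vs Keq = 0.6254 ⇒ Q<K, forward
Step 1:
                  J         D         B         G
  I          0.1596    0.6962    0.1136   0.01414
  C       -4.8862e-05 -1.6287e-05 -1.6287e-05 3.2575e-05
  E          0.1596    0.6962    0.1136   0.01417
  solve Keq expr → x = 1.6287e-05; check Q = 0.6254
Then add 0.02837 M of B.
Step 2:
                  J         D         B         G
  I          0.1596    0.6962     0.142   0.01417
  C       -0.001997 -6.6552e-04 -6.6552e-04  0.001331
  E          0.1576    0.6955    0.1413    0.0155
  solve Keq expr → x = 6.6552e-04; check Q = 0.6254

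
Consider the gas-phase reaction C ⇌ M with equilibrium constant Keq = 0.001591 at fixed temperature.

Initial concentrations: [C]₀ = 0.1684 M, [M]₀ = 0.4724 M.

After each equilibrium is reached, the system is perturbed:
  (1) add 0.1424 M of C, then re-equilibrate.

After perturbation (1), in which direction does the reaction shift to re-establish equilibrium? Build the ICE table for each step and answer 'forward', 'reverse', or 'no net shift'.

Direction: forward

Q₀ = 2.805 vs Keq = 0.001591 ⇒ Q>K, reverse
Step 1:
                   C          M
  init        0.1684     0.4724
  Δ           0.4714    -0.4714
  eq          0.6398   0.001018
  solve Keq expr → x = -0.4714; check Q = 0.001591
Then add 0.1424 M of C.
Step 2:
                   C          M
  init        0.7822   0.001018
  Δ       -2.2620e-04 2.2620e-04
  eq           0.782   0.001244
  solve Keq expr → x = 2.2620e-04; check Q = 0.001591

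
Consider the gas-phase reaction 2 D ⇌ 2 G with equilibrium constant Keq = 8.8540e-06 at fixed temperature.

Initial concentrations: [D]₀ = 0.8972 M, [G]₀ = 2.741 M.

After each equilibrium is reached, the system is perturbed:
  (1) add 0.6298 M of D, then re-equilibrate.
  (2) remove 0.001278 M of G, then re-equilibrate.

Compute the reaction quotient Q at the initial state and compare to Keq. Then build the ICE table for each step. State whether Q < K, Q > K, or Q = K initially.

Q₀ = 9.333; Q > K (proceeds reverse)

Q₀ = 9.333 vs Keq = 8.8540e-06 ⇒ Q>K, reverse
Step 1:
                    D           G
  init         0.8972       2.741
  Δ              2.73       -2.73
  eq            3.627     0.01079
  solve Keq expr → x = -1.365; check Q = 8.8540e-06
Then add 0.6298 M of D.
Step 2:
                    D           G
  init          4.257     0.01079
  Δ         -0.001868    0.001868
  eq            4.255     0.01266
  solve Keq expr → x = 9.3423e-04; check Q = 8.8540e-06
Then remove 0.001278 M of G.
Step 3:
                    D           G
  init          4.255     0.01138
  Δ         -0.001274    0.001274
  eq            4.254     0.01266
  solve Keq expr → x = 6.3710e-04; check Q = 8.8540e-06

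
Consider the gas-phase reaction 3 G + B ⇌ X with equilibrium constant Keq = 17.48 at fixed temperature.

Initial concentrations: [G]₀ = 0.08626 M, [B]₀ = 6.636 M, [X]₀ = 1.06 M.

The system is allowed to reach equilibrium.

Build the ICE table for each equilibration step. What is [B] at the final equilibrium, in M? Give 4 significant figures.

Q₀ = 248.9 vs Keq = 17.48 ⇒ Q>K, reverse
Step 1:
                    G           B           X
  I           0.08626       6.636        1.06
  C            0.1197     0.03991    -0.03991
  E             0.206       6.676        1.02
  solve Keq expr → x = -0.03991; check Q = 17.48

[B]_eq = 6.676 M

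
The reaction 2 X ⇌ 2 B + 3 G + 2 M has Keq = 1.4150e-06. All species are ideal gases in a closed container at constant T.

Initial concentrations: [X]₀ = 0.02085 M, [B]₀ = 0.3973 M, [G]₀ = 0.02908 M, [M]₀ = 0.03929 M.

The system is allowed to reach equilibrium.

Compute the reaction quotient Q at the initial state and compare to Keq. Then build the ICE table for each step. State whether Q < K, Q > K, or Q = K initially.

Q₀ = 1.3784e-05; Q > K (proceeds reverse)

Q₀ = 1.3784e-05 vs Keq = 1.4150e-06 ⇒ Q>K, reverse
Step 1:
                  X         B         G         M
  I         0.02085    0.3973   0.02908   0.03929
  C        0.006804 -0.006804  -0.01021 -0.006804
  E         0.02765    0.3905   0.01887   0.03249
  solve Keq expr → x = -0.003402; check Q = 1.4150e-06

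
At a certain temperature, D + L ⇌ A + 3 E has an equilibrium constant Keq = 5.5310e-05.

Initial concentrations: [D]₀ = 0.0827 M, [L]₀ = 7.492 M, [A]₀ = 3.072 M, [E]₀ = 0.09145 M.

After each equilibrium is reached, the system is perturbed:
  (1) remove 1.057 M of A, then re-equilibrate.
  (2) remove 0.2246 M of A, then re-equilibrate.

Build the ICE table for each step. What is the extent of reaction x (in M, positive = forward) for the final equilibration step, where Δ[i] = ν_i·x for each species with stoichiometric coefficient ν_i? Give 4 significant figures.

Q₀ = 0.003792 vs Keq = 5.5310e-05 ⇒ Q>K, reverse
Step 1:
                  D         L         A         E
  I          0.0827     7.492     3.072   0.09145
  C         0.02239   0.02239  -0.02239  -0.06717
  E          0.1051     7.514      3.05   0.02428
  solve Keq expr → x = -0.02239; check Q = 5.5310e-05
Then remove 1.057 M of A.
Step 2:
                  D         L         A         E
  I          0.1051     7.514     1.993   0.02428
  C       -0.001196 -0.001196  0.001196  0.003588
  E          0.1039     7.513     1.994   0.02787
  solve Keq expr → x = 0.001196; check Q = 5.5310e-05
Then remove 0.2246 M of A.
Step 3:
                  D         L         A         E
  I          0.1039     7.513     1.769   0.02787
  C       -3.6543e-04 -3.6543e-04 3.6543e-04  0.001096
  E          0.1035     7.513      1.77   0.02897
  solve Keq expr → x = 3.6543e-04; check Q = 5.5310e-05

x = 3.6543e-04 M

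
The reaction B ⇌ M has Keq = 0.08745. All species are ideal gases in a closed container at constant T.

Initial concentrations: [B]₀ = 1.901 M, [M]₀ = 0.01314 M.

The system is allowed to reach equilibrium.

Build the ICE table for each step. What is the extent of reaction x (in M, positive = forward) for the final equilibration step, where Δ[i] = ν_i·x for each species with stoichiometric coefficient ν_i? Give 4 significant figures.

x = 0.1408 M

Q₀ = 0.006912 vs Keq = 0.08745 ⇒ Q<K, forward
Step 1:
                  B         M
  init        1.901   0.01314
  Δ         -0.1408    0.1408
  eq           1.76    0.1539
  solve Keq expr → x = 0.1408; check Q = 0.08745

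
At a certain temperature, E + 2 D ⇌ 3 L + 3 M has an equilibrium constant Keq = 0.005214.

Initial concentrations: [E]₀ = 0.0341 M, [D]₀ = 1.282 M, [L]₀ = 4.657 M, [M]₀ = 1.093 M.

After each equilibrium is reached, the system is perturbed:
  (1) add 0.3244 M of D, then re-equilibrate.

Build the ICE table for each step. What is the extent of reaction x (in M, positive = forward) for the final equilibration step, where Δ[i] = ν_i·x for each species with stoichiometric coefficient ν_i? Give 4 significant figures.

x = 0.001858 M

Q₀ = 2353 vs Keq = 0.005214 ⇒ Q>K, reverse
Step 1:
                    E           D           L           M
  Initial      0.0341       1.282       4.657       1.093
  Change       0.3461      0.6922      -1.038      -1.038
  Equil        0.3802       1.974       3.619     0.05463
  solve Keq expr → x = -0.3461; check Q = 0.005214
Then add 0.3244 M of D.
Step 2:
                    E           D           L           M
  Initial      0.3802       2.299       3.619     0.05463
  Change    -0.001858   -0.003717    0.005575    0.005575
  Equil        0.3784       2.295       3.624     0.06021
  solve Keq expr → x = 0.001858; check Q = 0.005214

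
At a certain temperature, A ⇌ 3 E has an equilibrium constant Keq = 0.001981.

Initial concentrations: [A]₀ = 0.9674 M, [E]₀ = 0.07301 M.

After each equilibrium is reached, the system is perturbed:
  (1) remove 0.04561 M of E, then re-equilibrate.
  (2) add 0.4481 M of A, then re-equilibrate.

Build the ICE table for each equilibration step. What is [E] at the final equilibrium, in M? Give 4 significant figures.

[E]_eq = 0.1398 M

Q₀ = 4.0229e-04 vs Keq = 0.001981 ⇒ Q<K, forward
Step 1:
                  A         E
  Initial    0.9674   0.07301
  Change   -0.01683   0.05048
  Equil      0.9506    0.1235
  solve Keq expr → x = 0.01683; check Q = 0.001981
Then remove 0.04561 M of E.
Step 2:
                  A         E
  Initial    0.9506   0.07788
  Change   -0.01499   0.04496
  Equil      0.9356    0.1228
  solve Keq expr → x = 0.01499; check Q = 0.001981
Then add 0.4481 M of A.
Step 3:
                  A         E
  Initial     1.384    0.1228
  Change  -0.005642   0.01692
  Equil       1.378    0.1398
  solve Keq expr → x = 0.005642; check Q = 0.001981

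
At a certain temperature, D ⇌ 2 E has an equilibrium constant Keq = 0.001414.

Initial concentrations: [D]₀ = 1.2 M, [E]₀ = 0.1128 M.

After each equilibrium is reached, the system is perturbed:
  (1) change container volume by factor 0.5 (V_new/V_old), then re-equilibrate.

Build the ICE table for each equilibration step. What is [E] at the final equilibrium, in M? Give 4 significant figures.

Q₀ = 0.0106 vs Keq = 0.001414 ⇒ Q>K, reverse
Step 1:
                    D           E
  init            1.2      0.1128
  Δ            0.0355      -0.071
  eq            1.236      0.0418
  solve Keq expr → x = -0.0355; check Q = 0.001414
Then change container volume by factor 0.5 (V_new/V_old).
Step 2:
                    D           E
  init          2.471     0.08359
  Δ           0.01217    -0.02434
  eq            2.483     0.05926
  solve Keq expr → x = -0.01217; check Q = 0.001414

[E]_eq = 0.05926 M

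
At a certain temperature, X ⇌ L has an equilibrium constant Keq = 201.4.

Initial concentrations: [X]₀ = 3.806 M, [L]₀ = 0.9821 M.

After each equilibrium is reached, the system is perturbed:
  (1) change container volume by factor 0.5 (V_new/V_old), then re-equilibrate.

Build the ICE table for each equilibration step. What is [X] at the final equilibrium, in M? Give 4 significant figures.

Q₀ = 0.258 vs Keq = 201.4 ⇒ Q<K, forward
Step 1:
                  X         L
  Initial     3.806    0.9821
  Change     -3.782     3.782
  Equil     0.02366     4.764
  solve Keq expr → x = 3.782; check Q = 201.4
Then change container volume by factor 0.5 (V_new/V_old).
Step 2:
                  X         L
  Initial   0.04731     9.529
  Change          0         0
  Equil     0.04731     9.529
  solve Keq expr → x = 0; check Q = 201.4

[X]_eq = 0.04731 M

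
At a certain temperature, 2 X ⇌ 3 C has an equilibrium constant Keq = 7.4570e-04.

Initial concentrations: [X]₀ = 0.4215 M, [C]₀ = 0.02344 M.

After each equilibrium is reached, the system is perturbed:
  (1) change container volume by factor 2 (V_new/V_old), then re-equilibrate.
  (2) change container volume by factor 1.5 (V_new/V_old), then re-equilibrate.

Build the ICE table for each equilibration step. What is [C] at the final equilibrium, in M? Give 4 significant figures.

[C]_eq = 0.02329 M

Q₀ = 7.2490e-05 vs Keq = 7.4570e-04 ⇒ Q<K, forward
Step 1:
                    X           C
  I            0.4215     0.02344
  C          -0.01742     0.02612
  E            0.4041     0.04956
  solve Keq expr → x = 0.008708; check Q = 7.4570e-04
Then change container volume by factor 2 (V_new/V_old).
Step 2:
                    X           C
  I             0.202     0.02478
  C         -0.004017    0.006026
  E             0.198     0.03081
  solve Keq expr → x = 0.002009; check Q = 7.4570e-04
Then change container volume by factor 1.5 (V_new/V_old).
Step 3:
                    X           C
  I             0.132     0.02054
  C         -0.001836    0.002754
  E            0.1302     0.02329
  solve Keq expr → x = 9.1793e-04; check Q = 7.4570e-04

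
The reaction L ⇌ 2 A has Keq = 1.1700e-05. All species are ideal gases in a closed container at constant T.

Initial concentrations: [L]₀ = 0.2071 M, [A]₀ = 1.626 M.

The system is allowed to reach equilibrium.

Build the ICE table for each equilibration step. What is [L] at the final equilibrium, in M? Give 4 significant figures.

Q₀ = 12.77 vs Keq = 1.1700e-05 ⇒ Q>K, reverse
Step 1:
                   L          A
  init        0.2071      1.626
  Δ           0.8113     -1.623
  eq           1.018   0.003452
  solve Keq expr → x = -0.8113; check Q = 1.1700e-05

[L]_eq = 1.018 M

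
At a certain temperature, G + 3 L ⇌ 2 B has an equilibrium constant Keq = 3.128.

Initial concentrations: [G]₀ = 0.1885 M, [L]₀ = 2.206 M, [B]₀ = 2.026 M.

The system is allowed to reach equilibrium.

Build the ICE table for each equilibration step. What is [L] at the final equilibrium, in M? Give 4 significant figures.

Q₀ = 2.028 vs Keq = 3.128 ⇒ Q<K, forward
Step 1:
                    G           L           B
  I            0.1885       2.206       2.026
  C          -0.03606     -0.1082     0.07212
  E            0.1524       2.098       2.098
  solve Keq expr → x = 0.03606; check Q = 3.128

[L]_eq = 2.098 M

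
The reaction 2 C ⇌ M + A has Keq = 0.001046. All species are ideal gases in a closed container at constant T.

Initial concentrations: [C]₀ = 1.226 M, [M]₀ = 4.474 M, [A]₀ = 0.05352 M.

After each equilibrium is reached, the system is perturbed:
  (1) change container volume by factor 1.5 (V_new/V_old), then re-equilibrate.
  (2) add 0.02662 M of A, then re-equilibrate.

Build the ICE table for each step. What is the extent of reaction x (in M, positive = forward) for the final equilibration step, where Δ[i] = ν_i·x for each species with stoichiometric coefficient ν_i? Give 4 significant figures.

x = -0.02658 M

Q₀ = 0.1593 vs Keq = 0.001046 ⇒ Q>K, reverse
Step 1:
                    C           M           A
  init          1.226       4.474     0.05352
  Δ            0.1062     -0.0531     -0.0531
  eq            1.332       4.421  4.1991e-04
  solve Keq expr → x = -0.0531; check Q = 0.001046
Then change container volume by factor 1.5 (V_new/V_old).
Step 2:
                    C           M           A
  init         0.8881       2.947  2.7994e-04
  Δ                 0           0           0
  eq           0.8881       2.947  2.7994e-04
  solve Keq expr → x = 0; check Q = 0.001046
Then add 0.02662 M of A.
Step 3:
                    C           M           A
  init         0.8881       2.947      0.0269
  Δ           0.05317    -0.02658    -0.02658
  eq           0.9413       2.921  3.1732e-04
  solve Keq expr → x = -0.02658; check Q = 0.001046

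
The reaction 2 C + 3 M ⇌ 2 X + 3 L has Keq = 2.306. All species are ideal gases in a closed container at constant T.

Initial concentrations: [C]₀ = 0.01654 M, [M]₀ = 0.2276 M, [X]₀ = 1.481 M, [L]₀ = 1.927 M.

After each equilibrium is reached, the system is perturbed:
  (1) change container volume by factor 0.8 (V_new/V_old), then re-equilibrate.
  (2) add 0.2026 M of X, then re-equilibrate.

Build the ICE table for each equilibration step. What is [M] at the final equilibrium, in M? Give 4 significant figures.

Q₀ = 4.8659e+06 vs Keq = 2.306 ⇒ Q>K, reverse
Step 1:
                    C           M           X           L
  Initial     0.01654      0.2276       1.481       1.927
  Change       0.5711      0.8567     -0.5711     -0.8567
  Equil        0.5877       1.084      0.9099        1.07
  solve Keq expr → x = -0.2856; check Q = 2.306
Then change container volume by factor 0.8 (V_new/V_old).
Step 2:
                    C           M           X           L
  Initial      0.7346       1.355       1.137       1.338
  Change            0           0           0           0
  Equil        0.7346       1.355       1.137       1.338
  solve Keq expr → x = 0; check Q = 2.306
Then add 0.2026 M of X.
Step 3:
                    C           M           X           L
  Initial      0.7346       1.355        1.34       1.338
  Change      0.03017     0.04526    -0.03017    -0.04526
  Equil        0.7647       1.401        1.31       1.293
  solve Keq expr → x = -0.01509; check Q = 2.306

[M]_eq = 1.401 M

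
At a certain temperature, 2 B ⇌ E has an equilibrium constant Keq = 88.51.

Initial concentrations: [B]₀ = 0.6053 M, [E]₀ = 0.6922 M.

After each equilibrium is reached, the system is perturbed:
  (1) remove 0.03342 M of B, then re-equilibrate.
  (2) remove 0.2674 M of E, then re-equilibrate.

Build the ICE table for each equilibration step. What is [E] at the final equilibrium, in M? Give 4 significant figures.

[E]_eq = 0.6673 M

Q₀ = 1.889 vs Keq = 88.51 ⇒ Q<K, forward
Step 1:
                  B         E
  Initial    0.6053    0.6922
  Change    -0.5021     0.251
  Equil      0.1032    0.9432
  solve Keq expr → x = 0.251; check Q = 88.51
Then remove 0.03342 M of B.
Step 2:
                  B         E
  Initial   0.06981    0.9432
  Change    0.03253  -0.01626
  Equil      0.1023     0.927
  solve Keq expr → x = -0.01626; check Q = 88.51
Then remove 0.2674 M of E.
Step 3:
                  B         E
  Initial    0.1023    0.6596
  Change   -0.01551  0.007754
  Equil     0.08683    0.6673
  solve Keq expr → x = 0.007754; check Q = 88.51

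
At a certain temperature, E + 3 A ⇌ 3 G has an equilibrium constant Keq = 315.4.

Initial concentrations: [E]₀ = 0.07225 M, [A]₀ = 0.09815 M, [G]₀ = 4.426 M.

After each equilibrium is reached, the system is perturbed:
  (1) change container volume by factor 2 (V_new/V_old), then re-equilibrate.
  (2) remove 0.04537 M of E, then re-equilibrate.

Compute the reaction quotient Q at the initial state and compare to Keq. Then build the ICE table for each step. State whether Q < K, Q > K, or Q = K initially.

Q₀ = 1.2692e+06 vs Keq = 315.4 ⇒ Q>K, reverse
Step 1:
                   E          A          G
  Initial    0.07225    0.09815      4.426
  Change      0.2365     0.7096    -0.7096
  Equil       0.3088     0.8078      3.716
  solve Keq expr → x = -0.2365; check Q = 315.4
Then change container volume by factor 2 (V_new/V_old).
Step 2:
                   E          A          G
  Initial     0.1544     0.4039      1.858
  Change     0.02191    0.06573   -0.06573
  Equil       0.1763     0.4696      1.792
  solve Keq expr → x = -0.02191; check Q = 315.4
Then remove 0.04537 M of E.
Step 3:
                   E          A          G
  Initial     0.1309     0.4696      1.792
  Change    0.009587    0.02876   -0.02876
  Equil       0.1405     0.4984      1.764
  solve Keq expr → x = -0.009587; check Q = 315.4

Q₀ = 1.2692e+06; Q > K (proceeds reverse)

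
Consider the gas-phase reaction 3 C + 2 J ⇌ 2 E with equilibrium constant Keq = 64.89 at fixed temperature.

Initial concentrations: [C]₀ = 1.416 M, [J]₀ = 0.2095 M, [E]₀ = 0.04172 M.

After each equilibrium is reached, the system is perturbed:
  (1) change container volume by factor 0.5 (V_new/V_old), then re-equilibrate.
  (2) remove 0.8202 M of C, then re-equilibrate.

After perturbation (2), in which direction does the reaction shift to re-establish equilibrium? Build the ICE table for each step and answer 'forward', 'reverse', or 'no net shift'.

Q₀ = 0.01397 vs Keq = 64.89 ⇒ Q<K, forward
Step 1:
                    C           J           E
  init          1.416      0.2095     0.04172
  Δ           -0.2792     -0.1862      0.1862
  eq            1.137     0.02334      0.2279
  solve Keq expr → x = 0.09308; check Q = 64.89
Then change container volume by factor 0.5 (V_new/V_old).
Step 2:
                    C           J           E
  init          2.274     0.04668      0.4558
  Δ          -0.04295    -0.02863     0.02863
  eq            2.231     0.01805      0.4844
  solve Keq expr → x = 0.01432; check Q = 64.89
Then remove 0.8202 M of C.
Step 3:
                    C           J           E
  init           1.41     0.01805      0.4844
  Δ           0.02373     0.01582    -0.01582
  eq            1.434     0.03387      0.4686
  solve Keq expr → x = -0.00791; check Q = 64.89

Direction: reverse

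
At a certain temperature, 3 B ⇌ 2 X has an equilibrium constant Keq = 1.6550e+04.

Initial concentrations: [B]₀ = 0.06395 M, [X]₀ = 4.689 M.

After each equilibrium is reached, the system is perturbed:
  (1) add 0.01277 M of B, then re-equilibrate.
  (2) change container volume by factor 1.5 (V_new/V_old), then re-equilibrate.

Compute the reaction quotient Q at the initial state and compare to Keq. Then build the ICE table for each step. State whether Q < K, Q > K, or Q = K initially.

Q₀ = 8.4070e+04; Q > K (proceeds reverse)

Q₀ = 8.4070e+04 vs Keq = 1.6550e+04 ⇒ Q>K, reverse
Step 1:
                    B           X
  I           0.06395       4.689
  C           0.04551    -0.03034
  E            0.1095       4.659
  solve Keq expr → x = -0.01517; check Q = 1.6550e+04
Then add 0.01277 M of B.
Step 2:
                    B           X
  I            0.1222       4.659
  C          -0.01264    0.008425
  E            0.1096       4.667
  solve Keq expr → x = 0.004213; check Q = 1.6550e+04
Then change container volume by factor 1.5 (V_new/V_old).
Step 3:
                    B           X
  I           0.07306       3.111
  C           0.01045   -0.006965
  E           0.08351       3.104
  solve Keq expr → x = -0.003483; check Q = 1.6550e+04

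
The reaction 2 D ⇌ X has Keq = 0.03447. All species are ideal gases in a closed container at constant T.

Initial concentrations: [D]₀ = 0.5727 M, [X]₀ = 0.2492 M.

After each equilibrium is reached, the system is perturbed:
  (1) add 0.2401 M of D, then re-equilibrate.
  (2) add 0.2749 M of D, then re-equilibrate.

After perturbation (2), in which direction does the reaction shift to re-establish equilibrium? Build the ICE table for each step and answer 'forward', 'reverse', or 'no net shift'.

Q₀ = 0.7598 vs Keq = 0.03447 ⇒ Q>K, reverse
Step 1:
                  D         X
  I          0.5727    0.2492
  C          0.4292   -0.2146
  E           1.002    0.0346
  solve Keq expr → x = -0.2146; check Q = 0.03447
Then add 0.2401 M of D.
Step 2:
                  D         X
  I           1.242    0.0346
  C        -0.03177   0.01589
  E            1.21   0.05049
  solve Keq expr → x = 0.01589; check Q = 0.03447
Then add 0.2749 M of D.
Step 3:
                  D         X
  I           1.485   0.05049
  C         -0.0425   0.02125
  E           1.443   0.07174
  solve Keq expr → x = 0.02125; check Q = 0.03447

Direction: forward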